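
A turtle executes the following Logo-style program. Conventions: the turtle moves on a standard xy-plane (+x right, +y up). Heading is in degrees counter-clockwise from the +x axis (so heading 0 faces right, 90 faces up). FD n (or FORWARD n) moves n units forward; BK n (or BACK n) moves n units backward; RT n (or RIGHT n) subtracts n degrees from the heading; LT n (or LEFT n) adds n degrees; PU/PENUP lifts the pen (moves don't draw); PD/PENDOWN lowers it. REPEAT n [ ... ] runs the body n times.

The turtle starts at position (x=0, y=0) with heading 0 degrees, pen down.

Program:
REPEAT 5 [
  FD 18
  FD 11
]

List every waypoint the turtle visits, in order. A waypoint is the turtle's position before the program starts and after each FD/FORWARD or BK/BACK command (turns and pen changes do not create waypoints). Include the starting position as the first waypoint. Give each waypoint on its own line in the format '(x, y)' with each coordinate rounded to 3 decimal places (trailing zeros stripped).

Executing turtle program step by step:
Start: pos=(0,0), heading=0, pen down
REPEAT 5 [
  -- iteration 1/5 --
  FD 18: (0,0) -> (18,0) [heading=0, draw]
  FD 11: (18,0) -> (29,0) [heading=0, draw]
  -- iteration 2/5 --
  FD 18: (29,0) -> (47,0) [heading=0, draw]
  FD 11: (47,0) -> (58,0) [heading=0, draw]
  -- iteration 3/5 --
  FD 18: (58,0) -> (76,0) [heading=0, draw]
  FD 11: (76,0) -> (87,0) [heading=0, draw]
  -- iteration 4/5 --
  FD 18: (87,0) -> (105,0) [heading=0, draw]
  FD 11: (105,0) -> (116,0) [heading=0, draw]
  -- iteration 5/5 --
  FD 18: (116,0) -> (134,0) [heading=0, draw]
  FD 11: (134,0) -> (145,0) [heading=0, draw]
]
Final: pos=(145,0), heading=0, 10 segment(s) drawn
Waypoints (11 total):
(0, 0)
(18, 0)
(29, 0)
(47, 0)
(58, 0)
(76, 0)
(87, 0)
(105, 0)
(116, 0)
(134, 0)
(145, 0)

Answer: (0, 0)
(18, 0)
(29, 0)
(47, 0)
(58, 0)
(76, 0)
(87, 0)
(105, 0)
(116, 0)
(134, 0)
(145, 0)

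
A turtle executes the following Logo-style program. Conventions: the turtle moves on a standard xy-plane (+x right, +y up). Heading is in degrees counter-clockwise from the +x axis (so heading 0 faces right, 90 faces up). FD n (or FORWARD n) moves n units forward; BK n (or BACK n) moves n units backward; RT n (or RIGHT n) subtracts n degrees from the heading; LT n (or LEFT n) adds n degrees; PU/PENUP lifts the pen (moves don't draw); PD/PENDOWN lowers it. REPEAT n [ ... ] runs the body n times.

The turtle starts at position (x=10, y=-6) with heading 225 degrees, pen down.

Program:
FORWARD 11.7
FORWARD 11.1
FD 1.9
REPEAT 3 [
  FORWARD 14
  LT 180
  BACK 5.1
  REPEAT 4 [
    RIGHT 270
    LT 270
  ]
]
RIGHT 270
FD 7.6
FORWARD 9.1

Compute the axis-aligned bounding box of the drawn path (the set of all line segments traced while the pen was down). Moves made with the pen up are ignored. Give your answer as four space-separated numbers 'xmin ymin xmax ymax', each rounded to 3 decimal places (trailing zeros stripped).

Answer: -32.78 -36.971 10 -6

Derivation:
Executing turtle program step by step:
Start: pos=(10,-6), heading=225, pen down
FD 11.7: (10,-6) -> (1.727,-14.273) [heading=225, draw]
FD 11.1: (1.727,-14.273) -> (-6.122,-22.122) [heading=225, draw]
FD 1.9: (-6.122,-22.122) -> (-7.466,-23.466) [heading=225, draw]
REPEAT 3 [
  -- iteration 1/3 --
  FD 14: (-7.466,-23.466) -> (-17.365,-33.365) [heading=225, draw]
  LT 180: heading 225 -> 45
  BK 5.1: (-17.365,-33.365) -> (-20.971,-36.971) [heading=45, draw]
  REPEAT 4 [
    -- iteration 1/4 --
    RT 270: heading 45 -> 135
    LT 270: heading 135 -> 45
    -- iteration 2/4 --
    RT 270: heading 45 -> 135
    LT 270: heading 135 -> 45
    -- iteration 3/4 --
    RT 270: heading 45 -> 135
    LT 270: heading 135 -> 45
    -- iteration 4/4 --
    RT 270: heading 45 -> 135
    LT 270: heading 135 -> 45
  ]
  -- iteration 2/3 --
  FD 14: (-20.971,-36.971) -> (-11.072,-27.072) [heading=45, draw]
  LT 180: heading 45 -> 225
  BK 5.1: (-11.072,-27.072) -> (-7.466,-23.466) [heading=225, draw]
  REPEAT 4 [
    -- iteration 1/4 --
    RT 270: heading 225 -> 315
    LT 270: heading 315 -> 225
    -- iteration 2/4 --
    RT 270: heading 225 -> 315
    LT 270: heading 315 -> 225
    -- iteration 3/4 --
    RT 270: heading 225 -> 315
    LT 270: heading 315 -> 225
    -- iteration 4/4 --
    RT 270: heading 225 -> 315
    LT 270: heading 315 -> 225
  ]
  -- iteration 3/3 --
  FD 14: (-7.466,-23.466) -> (-17.365,-33.365) [heading=225, draw]
  LT 180: heading 225 -> 45
  BK 5.1: (-17.365,-33.365) -> (-20.971,-36.971) [heading=45, draw]
  REPEAT 4 [
    -- iteration 1/4 --
    RT 270: heading 45 -> 135
    LT 270: heading 135 -> 45
    -- iteration 2/4 --
    RT 270: heading 45 -> 135
    LT 270: heading 135 -> 45
    -- iteration 3/4 --
    RT 270: heading 45 -> 135
    LT 270: heading 135 -> 45
    -- iteration 4/4 --
    RT 270: heading 45 -> 135
    LT 270: heading 135 -> 45
  ]
]
RT 270: heading 45 -> 135
FD 7.6: (-20.971,-36.971) -> (-26.345,-31.597) [heading=135, draw]
FD 9.1: (-26.345,-31.597) -> (-32.78,-25.163) [heading=135, draw]
Final: pos=(-32.78,-25.163), heading=135, 11 segment(s) drawn

Segment endpoints: x in {-32.78, -26.345, -20.971, -20.971, -17.365, -17.365, -11.072, -7.466, -7.466, -6.122, 1.727, 10}, y in {-36.971, -36.971, -33.365, -31.597, -27.072, -25.163, -23.466, -22.122, -14.273, -6}
xmin=-32.78, ymin=-36.971, xmax=10, ymax=-6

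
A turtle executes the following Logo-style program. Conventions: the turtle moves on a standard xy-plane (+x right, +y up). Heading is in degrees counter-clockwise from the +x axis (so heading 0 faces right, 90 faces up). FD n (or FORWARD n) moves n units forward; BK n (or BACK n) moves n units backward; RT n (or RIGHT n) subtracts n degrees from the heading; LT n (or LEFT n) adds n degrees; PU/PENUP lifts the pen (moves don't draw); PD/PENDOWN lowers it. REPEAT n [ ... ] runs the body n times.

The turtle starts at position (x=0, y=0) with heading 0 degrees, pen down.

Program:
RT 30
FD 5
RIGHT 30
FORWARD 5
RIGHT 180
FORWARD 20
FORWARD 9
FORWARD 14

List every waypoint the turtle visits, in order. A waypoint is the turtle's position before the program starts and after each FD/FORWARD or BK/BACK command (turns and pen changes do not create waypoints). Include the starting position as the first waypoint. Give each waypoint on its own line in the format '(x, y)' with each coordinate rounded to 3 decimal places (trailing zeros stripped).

Executing turtle program step by step:
Start: pos=(0,0), heading=0, pen down
RT 30: heading 0 -> 330
FD 5: (0,0) -> (4.33,-2.5) [heading=330, draw]
RT 30: heading 330 -> 300
FD 5: (4.33,-2.5) -> (6.83,-6.83) [heading=300, draw]
RT 180: heading 300 -> 120
FD 20: (6.83,-6.83) -> (-3.17,10.49) [heading=120, draw]
FD 9: (-3.17,10.49) -> (-7.67,18.285) [heading=120, draw]
FD 14: (-7.67,18.285) -> (-14.67,30.409) [heading=120, draw]
Final: pos=(-14.67,30.409), heading=120, 5 segment(s) drawn
Waypoints (6 total):
(0, 0)
(4.33, -2.5)
(6.83, -6.83)
(-3.17, 10.49)
(-7.67, 18.285)
(-14.67, 30.409)

Answer: (0, 0)
(4.33, -2.5)
(6.83, -6.83)
(-3.17, 10.49)
(-7.67, 18.285)
(-14.67, 30.409)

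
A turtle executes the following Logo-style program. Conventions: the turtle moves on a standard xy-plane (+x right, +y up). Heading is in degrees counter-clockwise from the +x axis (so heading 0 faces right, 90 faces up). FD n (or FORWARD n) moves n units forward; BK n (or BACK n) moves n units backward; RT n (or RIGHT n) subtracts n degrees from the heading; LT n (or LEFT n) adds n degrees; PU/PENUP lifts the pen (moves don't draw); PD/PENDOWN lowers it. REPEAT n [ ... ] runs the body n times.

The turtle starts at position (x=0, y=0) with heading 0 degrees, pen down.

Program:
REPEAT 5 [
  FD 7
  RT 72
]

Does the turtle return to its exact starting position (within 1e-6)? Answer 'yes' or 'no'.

Answer: yes

Derivation:
Executing turtle program step by step:
Start: pos=(0,0), heading=0, pen down
REPEAT 5 [
  -- iteration 1/5 --
  FD 7: (0,0) -> (7,0) [heading=0, draw]
  RT 72: heading 0 -> 288
  -- iteration 2/5 --
  FD 7: (7,0) -> (9.163,-6.657) [heading=288, draw]
  RT 72: heading 288 -> 216
  -- iteration 3/5 --
  FD 7: (9.163,-6.657) -> (3.5,-10.772) [heading=216, draw]
  RT 72: heading 216 -> 144
  -- iteration 4/5 --
  FD 7: (3.5,-10.772) -> (-2.163,-6.657) [heading=144, draw]
  RT 72: heading 144 -> 72
  -- iteration 5/5 --
  FD 7: (-2.163,-6.657) -> (0,0) [heading=72, draw]
  RT 72: heading 72 -> 0
]
Final: pos=(0,0), heading=0, 5 segment(s) drawn

Start position: (0, 0)
Final position: (0, 0)
Distance = 0; < 1e-6 -> CLOSED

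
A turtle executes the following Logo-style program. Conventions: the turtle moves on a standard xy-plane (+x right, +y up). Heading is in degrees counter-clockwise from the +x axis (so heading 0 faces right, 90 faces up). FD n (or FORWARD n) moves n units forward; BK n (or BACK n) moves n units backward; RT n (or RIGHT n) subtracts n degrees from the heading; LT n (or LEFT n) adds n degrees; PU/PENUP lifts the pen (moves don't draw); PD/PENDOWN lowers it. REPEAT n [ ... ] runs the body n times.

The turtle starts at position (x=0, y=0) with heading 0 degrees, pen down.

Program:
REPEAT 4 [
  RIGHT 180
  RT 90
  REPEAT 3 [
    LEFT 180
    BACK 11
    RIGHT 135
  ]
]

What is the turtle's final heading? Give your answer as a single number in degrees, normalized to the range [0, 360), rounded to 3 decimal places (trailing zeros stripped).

Executing turtle program step by step:
Start: pos=(0,0), heading=0, pen down
REPEAT 4 [
  -- iteration 1/4 --
  RT 180: heading 0 -> 180
  RT 90: heading 180 -> 90
  REPEAT 3 [
    -- iteration 1/3 --
    LT 180: heading 90 -> 270
    BK 11: (0,0) -> (0,11) [heading=270, draw]
    RT 135: heading 270 -> 135
    -- iteration 2/3 --
    LT 180: heading 135 -> 315
    BK 11: (0,11) -> (-7.778,18.778) [heading=315, draw]
    RT 135: heading 315 -> 180
    -- iteration 3/3 --
    LT 180: heading 180 -> 0
    BK 11: (-7.778,18.778) -> (-18.778,18.778) [heading=0, draw]
    RT 135: heading 0 -> 225
  ]
  -- iteration 2/4 --
  RT 180: heading 225 -> 45
  RT 90: heading 45 -> 315
  REPEAT 3 [
    -- iteration 1/3 --
    LT 180: heading 315 -> 135
    BK 11: (-18.778,18.778) -> (-11,11) [heading=135, draw]
    RT 135: heading 135 -> 0
    -- iteration 2/3 --
    LT 180: heading 0 -> 180
    BK 11: (-11,11) -> (0,11) [heading=180, draw]
    RT 135: heading 180 -> 45
    -- iteration 3/3 --
    LT 180: heading 45 -> 225
    BK 11: (0,11) -> (7.778,18.778) [heading=225, draw]
    RT 135: heading 225 -> 90
  ]
  -- iteration 3/4 --
  RT 180: heading 90 -> 270
  RT 90: heading 270 -> 180
  REPEAT 3 [
    -- iteration 1/3 --
    LT 180: heading 180 -> 0
    BK 11: (7.778,18.778) -> (-3.222,18.778) [heading=0, draw]
    RT 135: heading 0 -> 225
    -- iteration 2/3 --
    LT 180: heading 225 -> 45
    BK 11: (-3.222,18.778) -> (-11,11) [heading=45, draw]
    RT 135: heading 45 -> 270
    -- iteration 3/3 --
    LT 180: heading 270 -> 90
    BK 11: (-11,11) -> (-11,0) [heading=90, draw]
    RT 135: heading 90 -> 315
  ]
  -- iteration 4/4 --
  RT 180: heading 315 -> 135
  RT 90: heading 135 -> 45
  REPEAT 3 [
    -- iteration 1/3 --
    LT 180: heading 45 -> 225
    BK 11: (-11,0) -> (-3.222,7.778) [heading=225, draw]
    RT 135: heading 225 -> 90
    -- iteration 2/3 --
    LT 180: heading 90 -> 270
    BK 11: (-3.222,7.778) -> (-3.222,18.778) [heading=270, draw]
    RT 135: heading 270 -> 135
    -- iteration 3/3 --
    LT 180: heading 135 -> 315
    BK 11: (-3.222,18.778) -> (-11,26.556) [heading=315, draw]
    RT 135: heading 315 -> 180
  ]
]
Final: pos=(-11,26.556), heading=180, 12 segment(s) drawn

Answer: 180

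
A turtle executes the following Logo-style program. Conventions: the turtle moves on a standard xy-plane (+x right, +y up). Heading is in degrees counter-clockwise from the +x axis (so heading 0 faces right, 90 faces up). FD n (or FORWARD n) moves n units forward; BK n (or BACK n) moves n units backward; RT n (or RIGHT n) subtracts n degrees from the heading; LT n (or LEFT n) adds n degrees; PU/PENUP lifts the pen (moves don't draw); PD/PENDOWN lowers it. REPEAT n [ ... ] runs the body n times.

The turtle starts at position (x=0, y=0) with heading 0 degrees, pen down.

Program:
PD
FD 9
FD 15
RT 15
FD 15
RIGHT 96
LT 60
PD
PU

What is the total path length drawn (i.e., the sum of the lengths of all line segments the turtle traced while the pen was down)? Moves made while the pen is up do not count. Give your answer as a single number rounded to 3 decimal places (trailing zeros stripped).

Executing turtle program step by step:
Start: pos=(0,0), heading=0, pen down
PD: pen down
FD 9: (0,0) -> (9,0) [heading=0, draw]
FD 15: (9,0) -> (24,0) [heading=0, draw]
RT 15: heading 0 -> 345
FD 15: (24,0) -> (38.489,-3.882) [heading=345, draw]
RT 96: heading 345 -> 249
LT 60: heading 249 -> 309
PD: pen down
PU: pen up
Final: pos=(38.489,-3.882), heading=309, 3 segment(s) drawn

Segment lengths:
  seg 1: (0,0) -> (9,0), length = 9
  seg 2: (9,0) -> (24,0), length = 15
  seg 3: (24,0) -> (38.489,-3.882), length = 15
Total = 39

Answer: 39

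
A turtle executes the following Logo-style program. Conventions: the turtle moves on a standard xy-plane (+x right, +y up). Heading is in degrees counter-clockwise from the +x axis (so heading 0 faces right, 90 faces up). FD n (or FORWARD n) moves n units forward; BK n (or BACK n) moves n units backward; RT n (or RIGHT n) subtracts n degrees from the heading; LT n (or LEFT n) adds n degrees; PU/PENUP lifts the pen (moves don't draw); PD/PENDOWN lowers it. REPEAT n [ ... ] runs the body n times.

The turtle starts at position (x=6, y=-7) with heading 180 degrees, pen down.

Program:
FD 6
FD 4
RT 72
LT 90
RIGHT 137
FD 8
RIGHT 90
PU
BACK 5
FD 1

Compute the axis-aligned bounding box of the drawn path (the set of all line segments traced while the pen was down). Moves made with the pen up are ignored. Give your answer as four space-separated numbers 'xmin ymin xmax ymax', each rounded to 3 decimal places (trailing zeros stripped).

Executing turtle program step by step:
Start: pos=(6,-7), heading=180, pen down
FD 6: (6,-7) -> (0,-7) [heading=180, draw]
FD 4: (0,-7) -> (-4,-7) [heading=180, draw]
RT 72: heading 180 -> 108
LT 90: heading 108 -> 198
RT 137: heading 198 -> 61
FD 8: (-4,-7) -> (-0.122,-0.003) [heading=61, draw]
RT 90: heading 61 -> 331
PU: pen up
BK 5: (-0.122,-0.003) -> (-4.495,2.421) [heading=331, move]
FD 1: (-4.495,2.421) -> (-3.62,1.936) [heading=331, move]
Final: pos=(-3.62,1.936), heading=331, 3 segment(s) drawn

Segment endpoints: x in {-4, -0.122, 0, 6}, y in {-7, -7, -7, -0.003}
xmin=-4, ymin=-7, xmax=6, ymax=-0.003

Answer: -4 -7 6 -0.003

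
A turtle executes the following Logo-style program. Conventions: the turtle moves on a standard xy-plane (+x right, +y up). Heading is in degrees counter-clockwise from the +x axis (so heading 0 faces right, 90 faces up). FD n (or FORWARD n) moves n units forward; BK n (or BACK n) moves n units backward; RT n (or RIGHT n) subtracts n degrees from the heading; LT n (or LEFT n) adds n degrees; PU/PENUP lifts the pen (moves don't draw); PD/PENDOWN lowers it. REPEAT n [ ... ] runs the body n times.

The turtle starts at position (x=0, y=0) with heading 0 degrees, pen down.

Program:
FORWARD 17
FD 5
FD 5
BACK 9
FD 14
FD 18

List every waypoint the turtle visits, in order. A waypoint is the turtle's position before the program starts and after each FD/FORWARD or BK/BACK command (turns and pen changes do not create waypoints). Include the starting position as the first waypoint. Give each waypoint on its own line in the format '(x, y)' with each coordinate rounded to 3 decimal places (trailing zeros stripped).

Answer: (0, 0)
(17, 0)
(22, 0)
(27, 0)
(18, 0)
(32, 0)
(50, 0)

Derivation:
Executing turtle program step by step:
Start: pos=(0,0), heading=0, pen down
FD 17: (0,0) -> (17,0) [heading=0, draw]
FD 5: (17,0) -> (22,0) [heading=0, draw]
FD 5: (22,0) -> (27,0) [heading=0, draw]
BK 9: (27,0) -> (18,0) [heading=0, draw]
FD 14: (18,0) -> (32,0) [heading=0, draw]
FD 18: (32,0) -> (50,0) [heading=0, draw]
Final: pos=(50,0), heading=0, 6 segment(s) drawn
Waypoints (7 total):
(0, 0)
(17, 0)
(22, 0)
(27, 0)
(18, 0)
(32, 0)
(50, 0)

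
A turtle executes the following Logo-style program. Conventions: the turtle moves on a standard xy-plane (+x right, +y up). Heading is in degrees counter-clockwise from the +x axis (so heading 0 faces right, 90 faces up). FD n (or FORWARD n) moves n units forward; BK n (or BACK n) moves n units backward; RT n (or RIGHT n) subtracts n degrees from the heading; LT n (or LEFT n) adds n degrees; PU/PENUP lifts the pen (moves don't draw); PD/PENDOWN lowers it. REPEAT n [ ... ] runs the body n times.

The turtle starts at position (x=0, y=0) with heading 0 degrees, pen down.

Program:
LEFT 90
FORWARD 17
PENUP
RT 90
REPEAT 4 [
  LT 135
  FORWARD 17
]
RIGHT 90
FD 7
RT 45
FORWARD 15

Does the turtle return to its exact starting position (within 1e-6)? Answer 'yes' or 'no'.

Answer: no

Derivation:
Executing turtle program step by step:
Start: pos=(0,0), heading=0, pen down
LT 90: heading 0 -> 90
FD 17: (0,0) -> (0,17) [heading=90, draw]
PU: pen up
RT 90: heading 90 -> 0
REPEAT 4 [
  -- iteration 1/4 --
  LT 135: heading 0 -> 135
  FD 17: (0,17) -> (-12.021,29.021) [heading=135, move]
  -- iteration 2/4 --
  LT 135: heading 135 -> 270
  FD 17: (-12.021,29.021) -> (-12.021,12.021) [heading=270, move]
  -- iteration 3/4 --
  LT 135: heading 270 -> 45
  FD 17: (-12.021,12.021) -> (0,24.042) [heading=45, move]
  -- iteration 4/4 --
  LT 135: heading 45 -> 180
  FD 17: (0,24.042) -> (-17,24.042) [heading=180, move]
]
RT 90: heading 180 -> 90
FD 7: (-17,24.042) -> (-17,31.042) [heading=90, move]
RT 45: heading 90 -> 45
FD 15: (-17,31.042) -> (-6.393,41.648) [heading=45, move]
Final: pos=(-6.393,41.648), heading=45, 1 segment(s) drawn

Start position: (0, 0)
Final position: (-6.393, 41.648)
Distance = 42.136; >= 1e-6 -> NOT closed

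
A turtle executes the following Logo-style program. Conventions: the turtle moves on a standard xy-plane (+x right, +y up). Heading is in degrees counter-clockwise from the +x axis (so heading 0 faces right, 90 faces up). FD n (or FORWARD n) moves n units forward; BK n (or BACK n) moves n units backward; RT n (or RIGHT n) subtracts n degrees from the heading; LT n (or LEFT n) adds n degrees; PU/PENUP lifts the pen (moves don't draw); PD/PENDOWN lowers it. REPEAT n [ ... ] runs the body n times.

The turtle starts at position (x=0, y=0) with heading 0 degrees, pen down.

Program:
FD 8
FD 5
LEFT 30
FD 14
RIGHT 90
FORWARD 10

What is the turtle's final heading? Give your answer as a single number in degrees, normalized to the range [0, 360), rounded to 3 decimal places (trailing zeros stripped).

Executing turtle program step by step:
Start: pos=(0,0), heading=0, pen down
FD 8: (0,0) -> (8,0) [heading=0, draw]
FD 5: (8,0) -> (13,0) [heading=0, draw]
LT 30: heading 0 -> 30
FD 14: (13,0) -> (25.124,7) [heading=30, draw]
RT 90: heading 30 -> 300
FD 10: (25.124,7) -> (30.124,-1.66) [heading=300, draw]
Final: pos=(30.124,-1.66), heading=300, 4 segment(s) drawn

Answer: 300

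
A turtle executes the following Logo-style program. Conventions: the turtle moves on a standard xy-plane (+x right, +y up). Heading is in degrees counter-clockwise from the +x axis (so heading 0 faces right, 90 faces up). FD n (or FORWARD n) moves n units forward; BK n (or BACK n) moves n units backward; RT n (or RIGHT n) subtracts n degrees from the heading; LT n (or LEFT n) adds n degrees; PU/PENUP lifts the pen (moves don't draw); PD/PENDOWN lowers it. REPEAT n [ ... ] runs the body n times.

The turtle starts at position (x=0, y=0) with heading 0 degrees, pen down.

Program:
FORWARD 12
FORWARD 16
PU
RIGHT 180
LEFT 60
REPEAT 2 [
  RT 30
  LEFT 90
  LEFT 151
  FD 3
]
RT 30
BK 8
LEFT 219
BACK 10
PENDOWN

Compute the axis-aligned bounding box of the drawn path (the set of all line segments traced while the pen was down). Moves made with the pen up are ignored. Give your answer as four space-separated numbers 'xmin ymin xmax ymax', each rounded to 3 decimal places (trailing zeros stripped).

Answer: 0 0 28 0

Derivation:
Executing turtle program step by step:
Start: pos=(0,0), heading=0, pen down
FD 12: (0,0) -> (12,0) [heading=0, draw]
FD 16: (12,0) -> (28,0) [heading=0, draw]
PU: pen up
RT 180: heading 0 -> 180
LT 60: heading 180 -> 240
REPEAT 2 [
  -- iteration 1/2 --
  RT 30: heading 240 -> 210
  LT 90: heading 210 -> 300
  LT 151: heading 300 -> 91
  FD 3: (28,0) -> (27.948,3) [heading=91, move]
  -- iteration 2/2 --
  RT 30: heading 91 -> 61
  LT 90: heading 61 -> 151
  LT 151: heading 151 -> 302
  FD 3: (27.948,3) -> (29.537,0.455) [heading=302, move]
]
RT 30: heading 302 -> 272
BK 8: (29.537,0.455) -> (29.258,8.451) [heading=272, move]
LT 219: heading 272 -> 131
BK 10: (29.258,8.451) -> (35.819,0.903) [heading=131, move]
PD: pen down
Final: pos=(35.819,0.903), heading=131, 2 segment(s) drawn

Segment endpoints: x in {0, 12, 28}, y in {0}
xmin=0, ymin=0, xmax=28, ymax=0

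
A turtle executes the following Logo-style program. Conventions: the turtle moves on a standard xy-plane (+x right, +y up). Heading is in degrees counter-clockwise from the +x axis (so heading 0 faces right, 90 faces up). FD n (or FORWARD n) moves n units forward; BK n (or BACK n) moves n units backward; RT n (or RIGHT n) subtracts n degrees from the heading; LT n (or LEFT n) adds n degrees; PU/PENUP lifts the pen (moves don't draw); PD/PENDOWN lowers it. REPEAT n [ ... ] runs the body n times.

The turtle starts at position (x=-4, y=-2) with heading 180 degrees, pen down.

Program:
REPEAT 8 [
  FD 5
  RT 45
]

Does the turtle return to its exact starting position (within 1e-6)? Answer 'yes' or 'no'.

Executing turtle program step by step:
Start: pos=(-4,-2), heading=180, pen down
REPEAT 8 [
  -- iteration 1/8 --
  FD 5: (-4,-2) -> (-9,-2) [heading=180, draw]
  RT 45: heading 180 -> 135
  -- iteration 2/8 --
  FD 5: (-9,-2) -> (-12.536,1.536) [heading=135, draw]
  RT 45: heading 135 -> 90
  -- iteration 3/8 --
  FD 5: (-12.536,1.536) -> (-12.536,6.536) [heading=90, draw]
  RT 45: heading 90 -> 45
  -- iteration 4/8 --
  FD 5: (-12.536,6.536) -> (-9,10.071) [heading=45, draw]
  RT 45: heading 45 -> 0
  -- iteration 5/8 --
  FD 5: (-9,10.071) -> (-4,10.071) [heading=0, draw]
  RT 45: heading 0 -> 315
  -- iteration 6/8 --
  FD 5: (-4,10.071) -> (-0.464,6.536) [heading=315, draw]
  RT 45: heading 315 -> 270
  -- iteration 7/8 --
  FD 5: (-0.464,6.536) -> (-0.464,1.536) [heading=270, draw]
  RT 45: heading 270 -> 225
  -- iteration 8/8 --
  FD 5: (-0.464,1.536) -> (-4,-2) [heading=225, draw]
  RT 45: heading 225 -> 180
]
Final: pos=(-4,-2), heading=180, 8 segment(s) drawn

Start position: (-4, -2)
Final position: (-4, -2)
Distance = 0; < 1e-6 -> CLOSED

Answer: yes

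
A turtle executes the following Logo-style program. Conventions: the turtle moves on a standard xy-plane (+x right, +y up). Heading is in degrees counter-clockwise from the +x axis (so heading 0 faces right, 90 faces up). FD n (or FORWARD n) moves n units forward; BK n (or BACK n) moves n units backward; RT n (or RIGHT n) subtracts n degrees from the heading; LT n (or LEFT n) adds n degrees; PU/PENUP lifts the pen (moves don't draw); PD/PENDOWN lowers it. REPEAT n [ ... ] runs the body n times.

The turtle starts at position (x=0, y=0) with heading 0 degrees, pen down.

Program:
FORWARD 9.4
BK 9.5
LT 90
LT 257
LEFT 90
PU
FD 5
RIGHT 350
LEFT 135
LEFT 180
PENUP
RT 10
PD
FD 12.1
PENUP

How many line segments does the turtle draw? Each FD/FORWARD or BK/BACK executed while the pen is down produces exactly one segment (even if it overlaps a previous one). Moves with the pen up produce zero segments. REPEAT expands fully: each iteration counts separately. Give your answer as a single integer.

Answer: 3

Derivation:
Executing turtle program step by step:
Start: pos=(0,0), heading=0, pen down
FD 9.4: (0,0) -> (9.4,0) [heading=0, draw]
BK 9.5: (9.4,0) -> (-0.1,0) [heading=0, draw]
LT 90: heading 0 -> 90
LT 257: heading 90 -> 347
LT 90: heading 347 -> 77
PU: pen up
FD 5: (-0.1,0) -> (1.025,4.872) [heading=77, move]
RT 350: heading 77 -> 87
LT 135: heading 87 -> 222
LT 180: heading 222 -> 42
PU: pen up
RT 10: heading 42 -> 32
PD: pen down
FD 12.1: (1.025,4.872) -> (11.286,11.284) [heading=32, draw]
PU: pen up
Final: pos=(11.286,11.284), heading=32, 3 segment(s) drawn
Segments drawn: 3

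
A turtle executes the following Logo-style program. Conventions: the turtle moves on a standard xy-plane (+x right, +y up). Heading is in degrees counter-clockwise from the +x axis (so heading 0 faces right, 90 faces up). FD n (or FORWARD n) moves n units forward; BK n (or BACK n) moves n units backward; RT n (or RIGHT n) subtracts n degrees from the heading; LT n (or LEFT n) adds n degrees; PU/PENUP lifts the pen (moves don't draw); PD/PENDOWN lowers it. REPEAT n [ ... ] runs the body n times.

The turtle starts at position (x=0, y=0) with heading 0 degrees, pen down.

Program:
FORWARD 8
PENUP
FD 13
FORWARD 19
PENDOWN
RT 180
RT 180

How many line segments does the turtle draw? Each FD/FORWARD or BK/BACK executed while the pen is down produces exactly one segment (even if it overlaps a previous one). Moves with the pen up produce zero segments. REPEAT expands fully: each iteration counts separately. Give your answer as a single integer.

Answer: 1

Derivation:
Executing turtle program step by step:
Start: pos=(0,0), heading=0, pen down
FD 8: (0,0) -> (8,0) [heading=0, draw]
PU: pen up
FD 13: (8,0) -> (21,0) [heading=0, move]
FD 19: (21,0) -> (40,0) [heading=0, move]
PD: pen down
RT 180: heading 0 -> 180
RT 180: heading 180 -> 0
Final: pos=(40,0), heading=0, 1 segment(s) drawn
Segments drawn: 1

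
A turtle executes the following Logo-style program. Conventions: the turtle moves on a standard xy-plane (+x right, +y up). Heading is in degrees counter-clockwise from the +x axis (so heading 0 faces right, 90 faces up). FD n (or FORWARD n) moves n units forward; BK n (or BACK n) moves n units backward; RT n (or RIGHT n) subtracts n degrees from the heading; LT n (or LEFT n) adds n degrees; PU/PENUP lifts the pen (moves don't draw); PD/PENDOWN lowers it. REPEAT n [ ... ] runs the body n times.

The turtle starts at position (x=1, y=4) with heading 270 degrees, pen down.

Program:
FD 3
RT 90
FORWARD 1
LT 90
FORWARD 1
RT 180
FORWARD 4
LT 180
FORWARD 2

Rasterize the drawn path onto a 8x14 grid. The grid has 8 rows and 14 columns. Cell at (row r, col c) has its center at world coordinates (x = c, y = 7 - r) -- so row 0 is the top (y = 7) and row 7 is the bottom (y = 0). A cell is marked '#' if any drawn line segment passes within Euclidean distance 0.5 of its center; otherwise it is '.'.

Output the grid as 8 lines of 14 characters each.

Segment 0: (1,4) -> (1,1)
Segment 1: (1,1) -> (-0,1)
Segment 2: (-0,1) -> (-0,0)
Segment 3: (-0,0) -> (-0,4)
Segment 4: (-0,4) -> (-0,2)

Answer: ..............
..............
..............
##............
##............
##............
##............
#.............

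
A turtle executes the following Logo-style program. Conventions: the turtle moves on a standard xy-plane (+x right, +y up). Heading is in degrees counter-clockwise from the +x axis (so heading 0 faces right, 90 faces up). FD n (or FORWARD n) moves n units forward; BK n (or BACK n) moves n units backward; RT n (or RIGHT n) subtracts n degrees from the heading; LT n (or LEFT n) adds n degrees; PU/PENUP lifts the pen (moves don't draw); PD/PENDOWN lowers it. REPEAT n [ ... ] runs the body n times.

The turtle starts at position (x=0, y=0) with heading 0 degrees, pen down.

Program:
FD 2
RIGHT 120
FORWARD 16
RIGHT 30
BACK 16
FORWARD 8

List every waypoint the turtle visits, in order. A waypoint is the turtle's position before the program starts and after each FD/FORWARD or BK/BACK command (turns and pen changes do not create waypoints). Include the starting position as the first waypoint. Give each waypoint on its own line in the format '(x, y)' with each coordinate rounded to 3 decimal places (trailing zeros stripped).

Executing turtle program step by step:
Start: pos=(0,0), heading=0, pen down
FD 2: (0,0) -> (2,0) [heading=0, draw]
RT 120: heading 0 -> 240
FD 16: (2,0) -> (-6,-13.856) [heading=240, draw]
RT 30: heading 240 -> 210
BK 16: (-6,-13.856) -> (7.856,-5.856) [heading=210, draw]
FD 8: (7.856,-5.856) -> (0.928,-9.856) [heading=210, draw]
Final: pos=(0.928,-9.856), heading=210, 4 segment(s) drawn
Waypoints (5 total):
(0, 0)
(2, 0)
(-6, -13.856)
(7.856, -5.856)
(0.928, -9.856)

Answer: (0, 0)
(2, 0)
(-6, -13.856)
(7.856, -5.856)
(0.928, -9.856)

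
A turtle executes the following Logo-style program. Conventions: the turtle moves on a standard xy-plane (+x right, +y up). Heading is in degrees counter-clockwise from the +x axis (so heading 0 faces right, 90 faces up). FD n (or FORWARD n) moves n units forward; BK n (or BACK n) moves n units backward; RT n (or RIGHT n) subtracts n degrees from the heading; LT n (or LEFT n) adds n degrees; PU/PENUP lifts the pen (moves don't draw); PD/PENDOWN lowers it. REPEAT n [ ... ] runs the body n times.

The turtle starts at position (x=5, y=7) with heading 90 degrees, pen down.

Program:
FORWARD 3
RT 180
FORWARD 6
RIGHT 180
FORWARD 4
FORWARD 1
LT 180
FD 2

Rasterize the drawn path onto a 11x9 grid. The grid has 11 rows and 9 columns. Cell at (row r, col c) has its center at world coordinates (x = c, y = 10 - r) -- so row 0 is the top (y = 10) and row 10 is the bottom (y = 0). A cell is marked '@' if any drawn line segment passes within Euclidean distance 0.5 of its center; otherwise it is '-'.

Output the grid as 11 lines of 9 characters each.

Answer: -----@---
-----@---
-----@---
-----@---
-----@---
-----@---
-----@---
---------
---------
---------
---------

Derivation:
Segment 0: (5,7) -> (5,10)
Segment 1: (5,10) -> (5,4)
Segment 2: (5,4) -> (5,8)
Segment 3: (5,8) -> (5,9)
Segment 4: (5,9) -> (5,7)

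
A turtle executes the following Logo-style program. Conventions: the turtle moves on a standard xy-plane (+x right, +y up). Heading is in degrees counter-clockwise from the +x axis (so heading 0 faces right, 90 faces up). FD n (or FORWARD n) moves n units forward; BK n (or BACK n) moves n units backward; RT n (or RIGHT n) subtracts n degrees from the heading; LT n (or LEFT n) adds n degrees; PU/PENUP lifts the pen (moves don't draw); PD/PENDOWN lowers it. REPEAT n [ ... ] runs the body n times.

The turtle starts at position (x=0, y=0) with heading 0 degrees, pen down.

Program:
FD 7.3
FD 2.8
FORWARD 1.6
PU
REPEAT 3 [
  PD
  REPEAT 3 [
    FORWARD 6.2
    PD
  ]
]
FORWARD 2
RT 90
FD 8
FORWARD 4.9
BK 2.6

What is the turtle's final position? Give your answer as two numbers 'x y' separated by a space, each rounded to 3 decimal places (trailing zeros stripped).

Answer: 69.5 -10.3

Derivation:
Executing turtle program step by step:
Start: pos=(0,0), heading=0, pen down
FD 7.3: (0,0) -> (7.3,0) [heading=0, draw]
FD 2.8: (7.3,0) -> (10.1,0) [heading=0, draw]
FD 1.6: (10.1,0) -> (11.7,0) [heading=0, draw]
PU: pen up
REPEAT 3 [
  -- iteration 1/3 --
  PD: pen down
  REPEAT 3 [
    -- iteration 1/3 --
    FD 6.2: (11.7,0) -> (17.9,0) [heading=0, draw]
    PD: pen down
    -- iteration 2/3 --
    FD 6.2: (17.9,0) -> (24.1,0) [heading=0, draw]
    PD: pen down
    -- iteration 3/3 --
    FD 6.2: (24.1,0) -> (30.3,0) [heading=0, draw]
    PD: pen down
  ]
  -- iteration 2/3 --
  PD: pen down
  REPEAT 3 [
    -- iteration 1/3 --
    FD 6.2: (30.3,0) -> (36.5,0) [heading=0, draw]
    PD: pen down
    -- iteration 2/3 --
    FD 6.2: (36.5,0) -> (42.7,0) [heading=0, draw]
    PD: pen down
    -- iteration 3/3 --
    FD 6.2: (42.7,0) -> (48.9,0) [heading=0, draw]
    PD: pen down
  ]
  -- iteration 3/3 --
  PD: pen down
  REPEAT 3 [
    -- iteration 1/3 --
    FD 6.2: (48.9,0) -> (55.1,0) [heading=0, draw]
    PD: pen down
    -- iteration 2/3 --
    FD 6.2: (55.1,0) -> (61.3,0) [heading=0, draw]
    PD: pen down
    -- iteration 3/3 --
    FD 6.2: (61.3,0) -> (67.5,0) [heading=0, draw]
    PD: pen down
  ]
]
FD 2: (67.5,0) -> (69.5,0) [heading=0, draw]
RT 90: heading 0 -> 270
FD 8: (69.5,0) -> (69.5,-8) [heading=270, draw]
FD 4.9: (69.5,-8) -> (69.5,-12.9) [heading=270, draw]
BK 2.6: (69.5,-12.9) -> (69.5,-10.3) [heading=270, draw]
Final: pos=(69.5,-10.3), heading=270, 16 segment(s) drawn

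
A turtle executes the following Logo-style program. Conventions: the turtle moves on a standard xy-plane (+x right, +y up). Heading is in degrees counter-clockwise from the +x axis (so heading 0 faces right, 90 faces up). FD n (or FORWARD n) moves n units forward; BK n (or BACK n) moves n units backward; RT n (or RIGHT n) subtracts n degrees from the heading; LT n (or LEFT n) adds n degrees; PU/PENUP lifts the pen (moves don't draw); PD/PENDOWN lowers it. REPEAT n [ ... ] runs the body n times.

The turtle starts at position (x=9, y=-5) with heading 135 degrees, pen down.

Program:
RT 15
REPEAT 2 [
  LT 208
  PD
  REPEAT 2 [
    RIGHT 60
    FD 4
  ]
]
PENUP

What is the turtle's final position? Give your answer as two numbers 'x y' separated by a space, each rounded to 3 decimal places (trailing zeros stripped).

Answer: 11.072 -14.75

Derivation:
Executing turtle program step by step:
Start: pos=(9,-5), heading=135, pen down
RT 15: heading 135 -> 120
REPEAT 2 [
  -- iteration 1/2 --
  LT 208: heading 120 -> 328
  PD: pen down
  REPEAT 2 [
    -- iteration 1/2 --
    RT 60: heading 328 -> 268
    FD 4: (9,-5) -> (8.86,-8.998) [heading=268, draw]
    -- iteration 2/2 --
    RT 60: heading 268 -> 208
    FD 4: (8.86,-8.998) -> (5.329,-10.875) [heading=208, draw]
  ]
  -- iteration 2/2 --
  LT 208: heading 208 -> 56
  PD: pen down
  REPEAT 2 [
    -- iteration 1/2 --
    RT 60: heading 56 -> 356
    FD 4: (5.329,-10.875) -> (9.319,-11.154) [heading=356, draw]
    -- iteration 2/2 --
    RT 60: heading 356 -> 296
    FD 4: (9.319,-11.154) -> (11.072,-14.75) [heading=296, draw]
  ]
]
PU: pen up
Final: pos=(11.072,-14.75), heading=296, 4 segment(s) drawn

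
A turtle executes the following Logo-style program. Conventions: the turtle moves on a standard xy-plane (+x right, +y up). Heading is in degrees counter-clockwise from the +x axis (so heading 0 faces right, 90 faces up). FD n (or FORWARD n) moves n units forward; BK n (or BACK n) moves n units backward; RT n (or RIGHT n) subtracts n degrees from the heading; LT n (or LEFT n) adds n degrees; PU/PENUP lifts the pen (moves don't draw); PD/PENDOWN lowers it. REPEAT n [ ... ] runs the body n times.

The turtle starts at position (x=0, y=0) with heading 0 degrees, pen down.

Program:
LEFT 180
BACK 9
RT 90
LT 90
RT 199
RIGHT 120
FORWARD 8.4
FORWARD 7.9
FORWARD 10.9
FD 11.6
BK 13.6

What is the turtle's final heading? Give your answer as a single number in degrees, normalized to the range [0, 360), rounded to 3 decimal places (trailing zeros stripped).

Executing turtle program step by step:
Start: pos=(0,0), heading=0, pen down
LT 180: heading 0 -> 180
BK 9: (0,0) -> (9,0) [heading=180, draw]
RT 90: heading 180 -> 90
LT 90: heading 90 -> 180
RT 199: heading 180 -> 341
RT 120: heading 341 -> 221
FD 8.4: (9,0) -> (2.66,-5.511) [heading=221, draw]
FD 7.9: (2.66,-5.511) -> (-3.302,-10.694) [heading=221, draw]
FD 10.9: (-3.302,-10.694) -> (-11.528,-17.845) [heading=221, draw]
FD 11.6: (-11.528,-17.845) -> (-20.283,-25.455) [heading=221, draw]
BK 13.6: (-20.283,-25.455) -> (-10.019,-16.533) [heading=221, draw]
Final: pos=(-10.019,-16.533), heading=221, 6 segment(s) drawn

Answer: 221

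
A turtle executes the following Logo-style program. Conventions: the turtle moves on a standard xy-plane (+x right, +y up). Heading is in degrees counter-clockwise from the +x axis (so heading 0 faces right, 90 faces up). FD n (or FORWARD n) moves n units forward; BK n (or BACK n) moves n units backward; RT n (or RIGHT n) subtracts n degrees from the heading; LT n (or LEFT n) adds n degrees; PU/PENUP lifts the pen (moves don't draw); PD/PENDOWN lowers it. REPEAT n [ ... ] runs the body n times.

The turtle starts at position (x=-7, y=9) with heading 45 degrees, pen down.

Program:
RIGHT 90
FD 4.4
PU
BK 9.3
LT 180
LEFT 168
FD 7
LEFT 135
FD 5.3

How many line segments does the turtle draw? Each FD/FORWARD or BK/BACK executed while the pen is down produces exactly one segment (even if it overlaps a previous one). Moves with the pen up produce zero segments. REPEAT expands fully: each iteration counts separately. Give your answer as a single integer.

Executing turtle program step by step:
Start: pos=(-7,9), heading=45, pen down
RT 90: heading 45 -> 315
FD 4.4: (-7,9) -> (-3.889,5.889) [heading=315, draw]
PU: pen up
BK 9.3: (-3.889,5.889) -> (-10.465,12.465) [heading=315, move]
LT 180: heading 315 -> 135
LT 168: heading 135 -> 303
FD 7: (-10.465,12.465) -> (-6.652,6.594) [heading=303, move]
LT 135: heading 303 -> 78
FD 5.3: (-6.652,6.594) -> (-5.55,11.778) [heading=78, move]
Final: pos=(-5.55,11.778), heading=78, 1 segment(s) drawn
Segments drawn: 1

Answer: 1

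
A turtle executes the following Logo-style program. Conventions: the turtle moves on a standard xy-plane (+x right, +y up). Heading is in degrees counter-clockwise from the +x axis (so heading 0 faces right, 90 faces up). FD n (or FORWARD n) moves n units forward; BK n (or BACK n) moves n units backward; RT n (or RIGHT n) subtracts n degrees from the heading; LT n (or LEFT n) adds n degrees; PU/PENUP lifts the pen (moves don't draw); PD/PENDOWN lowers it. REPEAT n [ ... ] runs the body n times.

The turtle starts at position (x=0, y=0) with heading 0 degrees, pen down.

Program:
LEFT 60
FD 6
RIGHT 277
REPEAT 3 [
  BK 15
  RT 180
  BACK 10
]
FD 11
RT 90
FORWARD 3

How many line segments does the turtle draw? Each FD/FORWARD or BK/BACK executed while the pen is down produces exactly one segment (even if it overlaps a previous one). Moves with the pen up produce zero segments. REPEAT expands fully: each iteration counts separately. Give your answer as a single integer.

Executing turtle program step by step:
Start: pos=(0,0), heading=0, pen down
LT 60: heading 0 -> 60
FD 6: (0,0) -> (3,5.196) [heading=60, draw]
RT 277: heading 60 -> 143
REPEAT 3 [
  -- iteration 1/3 --
  BK 15: (3,5.196) -> (14.98,-3.831) [heading=143, draw]
  RT 180: heading 143 -> 323
  BK 10: (14.98,-3.831) -> (6.993,2.187) [heading=323, draw]
  -- iteration 2/3 --
  BK 15: (6.993,2.187) -> (-4.986,11.214) [heading=323, draw]
  RT 180: heading 323 -> 143
  BK 10: (-4.986,11.214) -> (3,5.196) [heading=143, draw]
  -- iteration 3/3 --
  BK 15: (3,5.196) -> (14.98,-3.831) [heading=143, draw]
  RT 180: heading 143 -> 323
  BK 10: (14.98,-3.831) -> (6.993,2.187) [heading=323, draw]
]
FD 11: (6.993,2.187) -> (15.778,-4.433) [heading=323, draw]
RT 90: heading 323 -> 233
FD 3: (15.778,-4.433) -> (13.973,-6.829) [heading=233, draw]
Final: pos=(13.973,-6.829), heading=233, 9 segment(s) drawn
Segments drawn: 9

Answer: 9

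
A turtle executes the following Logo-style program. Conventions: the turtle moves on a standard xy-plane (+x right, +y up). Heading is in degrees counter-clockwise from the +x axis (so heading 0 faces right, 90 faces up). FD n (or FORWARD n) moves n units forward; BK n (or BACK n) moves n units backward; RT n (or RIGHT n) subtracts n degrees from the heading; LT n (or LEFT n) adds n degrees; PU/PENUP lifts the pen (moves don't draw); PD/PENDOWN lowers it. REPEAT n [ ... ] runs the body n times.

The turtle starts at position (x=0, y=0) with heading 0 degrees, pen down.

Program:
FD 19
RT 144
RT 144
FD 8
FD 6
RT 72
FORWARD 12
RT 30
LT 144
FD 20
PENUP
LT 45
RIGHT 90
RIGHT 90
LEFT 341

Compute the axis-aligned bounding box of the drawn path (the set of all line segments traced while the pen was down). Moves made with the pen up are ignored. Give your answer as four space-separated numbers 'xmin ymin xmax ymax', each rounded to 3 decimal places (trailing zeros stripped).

Executing turtle program step by step:
Start: pos=(0,0), heading=0, pen down
FD 19: (0,0) -> (19,0) [heading=0, draw]
RT 144: heading 0 -> 216
RT 144: heading 216 -> 72
FD 8: (19,0) -> (21.472,7.608) [heading=72, draw]
FD 6: (21.472,7.608) -> (23.326,13.315) [heading=72, draw]
RT 72: heading 72 -> 0
FD 12: (23.326,13.315) -> (35.326,13.315) [heading=0, draw]
RT 30: heading 0 -> 330
LT 144: heading 330 -> 114
FD 20: (35.326,13.315) -> (27.192,31.586) [heading=114, draw]
PU: pen up
LT 45: heading 114 -> 159
RT 90: heading 159 -> 69
RT 90: heading 69 -> 339
LT 341: heading 339 -> 320
Final: pos=(27.192,31.586), heading=320, 5 segment(s) drawn

Segment endpoints: x in {0, 19, 21.472, 23.326, 27.192, 35.326}, y in {0, 7.608, 13.315, 13.315, 31.586}
xmin=0, ymin=0, xmax=35.326, ymax=31.586

Answer: 0 0 35.326 31.586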